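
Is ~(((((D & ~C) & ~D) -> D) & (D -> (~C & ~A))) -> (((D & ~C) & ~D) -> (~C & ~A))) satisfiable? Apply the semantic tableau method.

Unsatisfiable

Initial set: {~(((((D & ~C) & ~D) -> D) & (D -> (~C & ~A))) -> (((D & ~C) & ~D) -> (~C & ~A)))}.
~(((((D & ~C) & ~D) -> D) & (D -> (~C & ~A))) -> (((D & ~C) & ~D) -> (~C & ~A))): α-rule — add ((((D & ~C) & ~D) -> D) & (D -> (~C & ~A))), ~(((D & ~C) & ~D) -> (~C & ~A)).
((((D & ~C) & ~D) -> D) & (D -> (~C & ~A))): α-rule — add (((D & ~C) & ~D) -> D), (D -> (~C & ~A)).
~(((D & ~C) & ~D) -> (~C & ~A)): α-rule — add ((D & ~C) & ~D), ~(~C & ~A).
((D & ~C) & ~D): α-rule — add (D & ~C), ~D.
(D & ~C): α-rule — add D, ~C.
× closes — contains both D and ~D.
All 1 branch closes.
Every branch closed; the formula is unsatisfiable.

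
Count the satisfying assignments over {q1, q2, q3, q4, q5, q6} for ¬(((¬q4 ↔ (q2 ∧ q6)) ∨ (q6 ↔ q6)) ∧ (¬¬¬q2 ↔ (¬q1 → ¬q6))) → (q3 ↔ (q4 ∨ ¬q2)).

Initial set: {(¬(((¬q4 ↔ (q2 ∧ q6)) ∨ (q6 ↔ q6)) ∧ (¬¬¬q2 ↔ (¬q1 → ¬q6))) → (q3 ↔ (q4 ∨ ¬q2)))}.
(¬(((¬q4 ↔ (q2 ∧ q6)) ∨ (q6 ↔ q6)) ∧ (¬¬¬q2 ↔ (¬q1 → ¬q6))) → (q3 ↔ (q4 ∨ ¬q2))): β-rule — branch into ¬¬(((¬q4 ↔ (q2 ∧ q6)) ∨ (q6 ↔ q6)) ∧ (¬¬¬q2 ↔ (¬q1 → ¬q6)))  //  (q3 ↔ (q4 ∨ ¬q2)).
  branch 1 (add ¬¬(((¬q4 ↔ (q2 ∧ q6)) ∨ (q6 ↔ q6)) ∧ (¬¬¬q2 ↔ (¬q1 → ¬q6)))):
    ¬¬(((¬q4 ↔ (q2 ∧ q6)) ∨ (q6 ↔ q6)) ∧ (¬¬¬q2 ↔ (¬q1 → ¬q6))): α-rule — add ((¬q4 ↔ (q2 ∧ q6)) ∨ (q6 ↔ q6)), (¬¬¬q2 ↔ (¬q1 → ¬q6)).
    ((¬q4 ↔ (q2 ∧ q6)) ∨ (q6 ↔ q6)): β-rule — branch into (¬q4 ↔ (q2 ∧ q6))  //  (q6 ↔ q6).
      branch 1.1 (add (¬q4 ↔ (q2 ∧ q6))):
        (¬¬¬q2 ↔ (¬q1 → ¬q6)): β-rule — branch into ¬¬¬q2, (¬q1 → ¬q6)  //  ¬¬¬¬q2, ¬(¬q1 → ¬q6).
          branch 1.1.1 (add ¬¬¬q2, (¬q1 → ¬q6)):
            ¬¬¬q2: drop double negation, giving ¬q2.
            (¬q4 ↔ (q2 ∧ q6)): β-rule — branch into ¬q4, (q2 ∧ q6)  //  ¬¬q4, ¬(q2 ∧ q6).
              branch 1.1.1.1 (add ¬q4, (q2 ∧ q6)):
                (q2 ∧ q6): α-rule — add q2, q6.
                × closes — contains both q2 and ¬q2.
              branch 1.1.1.2 (add ¬¬q4, ¬(q2 ∧ q6)):
                (¬q1 → ¬q6): β-rule — branch into ¬¬q1  //  ¬q6.
                  branch 1.1.1.2.1 (add ¬¬q1):
                    ¬(q2 ∧ q6): β-rule — branch into ¬q2  //  ¬q6.
                      branch 1.1.1.2.1.1 (add ¬q2):
                        ○ open, literals {q1=1, q2=0, q4=1}.
                      branch 1.1.1.2.1.2 (add ¬q6):
                        ○ open, literals {q1=1, q2=0, q4=1, q6=0}.
                  branch 1.1.1.2.2 (add ¬q6):
                    ¬(q2 ∧ q6): β-rule — branch into ¬q2  //  ¬q6.
                      branch 1.1.1.2.2.1 (add ¬q2):
                        ○ open, literals {q2=0, q4=1, q6=0}.
                      branch 1.1.1.2.2.2 (add ¬q6):
                        ○ open, literals {q2=0, q4=1, q6=0}.
          branch 1.1.2 (add ¬¬¬¬q2, ¬(¬q1 → ¬q6)):
            ¬¬¬¬q2: drop double negation, giving ¬¬q2.
            ¬(¬q1 → ¬q6): α-rule — add ¬q1, ¬¬q6.
            (¬q4 ↔ (q2 ∧ q6)): β-rule — branch into ¬q4, (q2 ∧ q6)  //  ¬¬q4, ¬(q2 ∧ q6).
              branch 1.1.2.1 (add ¬q4, (q2 ∧ q6)):
                (q2 ∧ q6): α-rule — add q2, q6.
                ○ open, literals {q1=0, q2=1, q4=0, q6=1}.
              branch 1.1.2.2 (add ¬¬q4, ¬(q2 ∧ q6)):
                ¬(q2 ∧ q6): β-rule — branch into ¬q2  //  ¬q6.
                  branch 1.1.2.2.1 (add ¬q2):
                    × closes — contains both q2 and ¬q2.
                  branch 1.1.2.2.2 (add ¬q6):
                    × closes — contains both q6 and ¬q6.
      branch 1.2 (add (q6 ↔ q6)):
        (¬¬¬q2 ↔ (¬q1 → ¬q6)): β-rule — branch into ¬¬¬q2, (¬q1 → ¬q6)  //  ¬¬¬¬q2, ¬(¬q1 → ¬q6).
          branch 1.2.1 (add ¬¬¬q2, (¬q1 → ¬q6)):
            ¬¬¬q2: drop double negation, giving ¬q2.
            (q6 ↔ q6): β-rule — branch into q6, q6  //  ¬q6, ¬q6.
              branch 1.2.1.1 (add q6, q6):
                (¬q1 → ¬q6): β-rule — branch into ¬¬q1  //  ¬q6.
                  branch 1.2.1.1.1 (add ¬¬q1):
                    ○ open, literals {q1=1, q2=0, q6=1}.
                  branch 1.2.1.1.2 (add ¬q6):
                    × closes — contains both q6 and ¬q6.
              branch 1.2.1.2 (add ¬q6, ¬q6):
                (¬q1 → ¬q6): β-rule — branch into ¬¬q1  //  ¬q6.
                  branch 1.2.1.2.1 (add ¬¬q1):
                    ○ open, literals {q1=1, q2=0, q6=0}.
                  branch 1.2.1.2.2 (add ¬q6):
                    ○ open, literals {q2=0, q6=0}.
          branch 1.2.2 (add ¬¬¬¬q2, ¬(¬q1 → ¬q6)):
            ¬¬¬¬q2: drop double negation, giving ¬¬q2.
            ¬(¬q1 → ¬q6): α-rule — add ¬q1, ¬¬q6.
            (q6 ↔ q6): β-rule — branch into q6, q6  //  ¬q6, ¬q6.
              branch 1.2.2.1 (add q6, q6):
                ○ open, literals {q1=0, q2=1, q6=1}.
              branch 1.2.2.2 (add ¬q6, ¬q6):
                × closes — contains both q6 and ¬q6.
  branch 2 (add (q3 ↔ (q4 ∨ ¬q2))):
    (q3 ↔ (q4 ∨ ¬q2)): β-rule — branch into q3, (q4 ∨ ¬q2)  //  ¬q3, ¬(q4 ∨ ¬q2).
      branch 2.1 (add q3, (q4 ∨ ¬q2)):
        (q4 ∨ ¬q2): β-rule — branch into q4  //  ¬q2.
          branch 2.1.1 (add q4):
            ○ open, literals {q3=1, q4=1}.
          branch 2.1.2 (add ¬q2):
            ○ open, literals {q2=0, q3=1}.
      branch 2.2 (add ¬q3, ¬(q4 ∨ ¬q2)):
        ¬(q4 ∨ ¬q2): α-rule — add ¬q4, ¬¬q2.
        ○ open, literals {q2=1, q3=0, q4=0}.
5 branches closed, 12 open.
Each open branch fixes some atoms; the unmentioned ones are free. Counting distinct full assignments: branch {q1=1, q2=0, q4=1} (q3, q5, q6) contributes 8 new; branch {q1=1, q2=0, q4=1, q6=0} (q3, q5) contributes 0 new; branch {q2=0, q4=1, q6=0} (q1, q3, q5) contributes 4 new; branch {q2=0, q4=1, q6=0} (q1, q3, q5) contributes 0 new; branch {q1=0, q2=1, q4=0, q6=1} (q3, q5) contributes 4 new; branch {q1=1, q2=0, q6=1} (q3, q4, q5) contributes 4 new; branch {q1=1, q2=0, q6=0} (q3, q4, q5) contributes 4 new; branch {q2=0, q6=0} (q1, q3, q4, q5) contributes 4 new; branch {q1=0, q2=1, q6=1} (q3, q4, q5) contributes 4 new; branch {q3=1, q4=1} (q1, q2, q5, q6) contributes 8 new; branch {q2=0, q3=1} (q1, q4, q5, q6) contributes 2 new; branch {q2=1, q3=0, q4=0} (q1, q5, q6) contributes 6 new. Total: 48.

48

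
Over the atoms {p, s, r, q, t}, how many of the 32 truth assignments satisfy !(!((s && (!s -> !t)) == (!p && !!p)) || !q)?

Initial set: {!(!((s && (!s -> !t)) == (!p && !!p)) || !q)}.
!(!((s && (!s -> !t)) == (!p && !!p)) || !q): α-rule — add !!((s && (!s -> !t)) == (!p && !!p)), !!q.
!!((s && (!s -> !t)) == (!p && !!p)): β-rule — branch into (s && (!s -> !t)), (!p && !!p)  //  !(s && (!s -> !t)), !(!p && !!p).
  branch 1 (add (s && (!s -> !t)), (!p && !!p)):
    (s && (!s -> !t)): α-rule — add s, (!s -> !t).
    (!p && !!p): α-rule — add !p, !!p.
    !!p: drop double negation, giving p.
    × closes — contains both p and !p.
  branch 2 (add !(s && (!s -> !t)), !(!p && !!p)):
    !(s && (!s -> !t)): β-rule — branch into !s  //  !(!s -> !t).
      branch 2.1 (add !s):
        !(!p && !!p): β-rule — branch into !!p  //  !!!p.
          branch 2.1.1 (add !!p):
            ○ open, literals {p=true, q=true, s=false}.
          branch 2.1.2 (add !!!p):
            !!!p: drop double negation, giving !p.
            ○ open, literals {p=false, q=true, s=false}.
      branch 2.2 (add !(!s -> !t)):
        !(!s -> !t): α-rule — add !s, !!t.
        !(!p && !!p): β-rule — branch into !!p  //  !!!p.
          branch 2.2.1 (add !!p):
            ○ open, literals {p=true, q=true, s=false, t=true}.
          branch 2.2.2 (add !!!p):
            !!!p: drop double negation, giving !p.
            ○ open, literals {p=false, q=true, s=false, t=true}.
1 branch closed, 4 open.
Each open branch fixes some atoms; the unmentioned ones are free. Counting distinct full assignments: branch {p=true, q=true, s=false} (r, t) contributes 4 new; branch {p=false, q=true, s=false} (r, t) contributes 4 new; branch {p=true, q=true, s=false, t=true} (r) contributes 0 new; branch {p=false, q=true, s=false, t=true} (r) contributes 0 new. Total: 8.

8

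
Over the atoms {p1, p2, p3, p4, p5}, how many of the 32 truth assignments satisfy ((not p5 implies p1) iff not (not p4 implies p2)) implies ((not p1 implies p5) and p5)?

Initial set: {(((not p5 implies p1) iff not (not p4 implies p2)) implies ((not p1 implies p5) and p5))}.
(((not p5 implies p1) iff not (not p4 implies p2)) implies ((not p1 implies p5) and p5)): β-rule — branch into not ((not p5 implies p1) iff not (not p4 implies p2))  //  ((not p1 implies p5) and p5).
  branch 1 (add not ((not p5 implies p1) iff not (not p4 implies p2))):
    not ((not p5 implies p1) iff not (not p4 implies p2)): β-rule — branch into (not p5 implies p1), not not (not p4 implies p2)  //  not (not p5 implies p1), not (not p4 implies p2).
      branch 1.1 (add (not p5 implies p1), not not (not p4 implies p2)):
        (not p5 implies p1): β-rule — branch into not not p5  //  p1.
          branch 1.1.1 (add not not p5):
            not not (not p4 implies p2): β-rule — branch into not not p4  //  p2.
              branch 1.1.1.1 (add not not p4):
                ○ open, literals {p4=true, p5=true}.
              branch 1.1.1.2 (add p2):
                ○ open, literals {p2=true, p5=true}.
          branch 1.1.2 (add p1):
            not not (not p4 implies p2): β-rule — branch into not not p4  //  p2.
              branch 1.1.2.1 (add not not p4):
                ○ open, literals {p1=true, p4=true}.
              branch 1.1.2.2 (add p2):
                ○ open, literals {p1=true, p2=true}.
      branch 1.2 (add not (not p5 implies p1), not (not p4 implies p2)):
        not (not p5 implies p1): α-rule — add not p5, not p1.
        not (not p4 implies p2): α-rule — add not p4, not p2.
        ○ open, literals {p1=false, p2=false, p4=false, p5=false}.
  branch 2 (add ((not p1 implies p5) and p5)):
    ((not p1 implies p5) and p5): α-rule — add (not p1 implies p5), p5.
    (not p1 implies p5): β-rule — branch into not not p1  //  p5.
      branch 2.1 (add not not p1):
        ○ open, literals {p1=true, p5=true}.
      branch 2.2 (add p5):
        ○ open, literals {p5=true}.
0 branches closed, 7 open.
Each open branch fixes some atoms; the unmentioned ones are free. Counting distinct full assignments: branch {p4=true, p5=true} (p1, p2, p3) contributes 8 new; branch {p2=true, p5=true} (p1, p3, p4) contributes 4 new; branch {p1=true, p4=true} (p2, p3, p5) contributes 4 new; branch {p1=true, p2=true} (p3, p4, p5) contributes 2 new; branch {p1=false, p2=false, p4=false, p5=false} (p3) contributes 2 new; branch {p1=true, p5=true} (p2, p3, p4) contributes 2 new; branch {p5=true} (p1, p2, p3, p4) contributes 2 new. Total: 24.

24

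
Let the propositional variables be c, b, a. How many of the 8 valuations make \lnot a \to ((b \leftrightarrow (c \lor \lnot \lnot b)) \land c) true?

5

Initial set: {(\lnot a \to ((b \leftrightarrow (c \lor \lnot \lnot b)) \land c))}.
(\lnot a \to ((b \leftrightarrow (c \lor \lnot \lnot b)) \land c)): β-rule — branch into \lnot \lnot a  //  ((b \leftrightarrow (c \lor \lnot \lnot b)) \land c).
  branch 1 (add \lnot \lnot a):
    ○ open, literals {a=T}.
  branch 2 (add ((b \leftrightarrow (c \lor \lnot \lnot b)) \land c)):
    ((b \leftrightarrow (c \lor \lnot \lnot b)) \land c): α-rule — add (b \leftrightarrow (c \lor \lnot \lnot b)), c.
    (b \leftrightarrow (c \lor \lnot \lnot b)): β-rule — branch into b, (c \lor \lnot \lnot b)  //  \lnot b, \lnot (c \lor \lnot \lnot b).
      branch 2.1 (add b, (c \lor \lnot \lnot b)):
        (c \lor \lnot \lnot b): β-rule — branch into c  //  \lnot \lnot b.
          branch 2.1.1 (add c):
            ○ open, literals {b=T, c=T}.
          branch 2.1.2 (add \lnot \lnot b):
            \lnot \lnot b: drop double negation, giving b.
            ○ open, literals {b=T, c=T}.
      branch 2.2 (add \lnot b, \lnot (c \lor \lnot \lnot b)):
        \lnot (c \lor \lnot \lnot b): α-rule — add \lnot c, \lnot \lnot \lnot b.
        × closes — contains both c and \lnot c.
1 branch closed, 3 open.
Each open branch fixes some atoms; the unmentioned ones are free. Counting distinct full assignments: branch {a=T} (c, b) contributes 4 new; branch {b=T, c=T} (a) contributes 1 new; branch {b=T, c=T} (a) contributes 0 new. Total: 5.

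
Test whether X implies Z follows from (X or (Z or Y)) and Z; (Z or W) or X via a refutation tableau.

Yes

Initial set: {((X or (Z or Y)) and Z); ((Z or W) or X); not (X implies Z)}.
((X or (Z or Y)) and Z): α-rule — add (X or (Z or Y)), Z.
not (X implies Z): α-rule — add X, not Z.
× closes — contains both Z and not Z.
All 1 branch closes.
Every branch closed, so the premises entail the conclusion.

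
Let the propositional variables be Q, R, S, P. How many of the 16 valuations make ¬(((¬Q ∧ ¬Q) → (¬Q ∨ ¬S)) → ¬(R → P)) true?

Initial set: {T ¬(((¬Q ∧ ¬Q) → (¬Q ∨ ¬S)) → ¬(R → P))}.
T ¬(((¬Q ∧ ¬Q) → (¬Q ∨ ¬S)) → ¬(R → P)): α-rule — add T ((¬Q ∧ ¬Q) → (¬Q ∨ ¬S)), F ¬(R → P).
T ((¬Q ∧ ¬Q) → (¬Q ∨ ¬S)): β-rule — branch into F (¬Q ∧ ¬Q)  //  T (¬Q ∨ ¬S).
  branch 1 (add F (¬Q ∧ ¬Q)):
    F ¬(R → P): β-rule — branch into F R  //  T P.
      branch 1.1 (add F R):
        F (¬Q ∧ ¬Q): β-rule — branch into F ¬Q  //  F ¬Q.
          branch 1.1.1 (add F ¬Q):
            ○ open, literals {Q=true, R=false}.
          branch 1.1.2 (add F ¬Q):
            ○ open, literals {Q=true, R=false}.
      branch 1.2 (add T P):
        F (¬Q ∧ ¬Q): β-rule — branch into F ¬Q  //  F ¬Q.
          branch 1.2.1 (add F ¬Q):
            ○ open, literals {P=true, Q=true}.
          branch 1.2.2 (add F ¬Q):
            ○ open, literals {P=true, Q=true}.
  branch 2 (add T (¬Q ∨ ¬S)):
    F ¬(R → P): β-rule — branch into F R  //  T P.
      branch 2.1 (add F R):
        T (¬Q ∨ ¬S): β-rule — branch into T ¬Q  //  T ¬S.
          branch 2.1.1 (add T ¬Q):
            ○ open, literals {Q=false, R=false}.
          branch 2.1.2 (add T ¬S):
            ○ open, literals {R=false, S=false}.
      branch 2.2 (add T P):
        T (¬Q ∨ ¬S): β-rule — branch into T ¬Q  //  T ¬S.
          branch 2.2.1 (add T ¬Q):
            ○ open, literals {P=true, Q=false}.
          branch 2.2.2 (add T ¬S):
            ○ open, literals {P=true, S=false}.
0 branches closed, 8 open.
Each open branch fixes some atoms; the unmentioned ones are free. Counting distinct full assignments: branch {Q=true, R=false} (S, P) contributes 4 new; branch {Q=true, R=false} (S, P) contributes 0 new; branch {P=true, Q=true} (R, S) contributes 2 new; branch {P=true, Q=true} (R, S) contributes 0 new; branch {Q=false, R=false} (S, P) contributes 4 new; branch {R=false, S=false} (Q, P) contributes 0 new; branch {P=true, Q=false} (R, S) contributes 2 new; branch {P=true, S=false} (Q, R) contributes 0 new. Total: 12.

12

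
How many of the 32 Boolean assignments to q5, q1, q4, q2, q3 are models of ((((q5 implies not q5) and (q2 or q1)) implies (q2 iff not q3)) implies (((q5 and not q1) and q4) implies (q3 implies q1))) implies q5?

16

Initial set: {T (((((q5 implies not q5) and (q2 or q1)) implies (q2 iff not q3)) implies (((q5 and not q1) and q4) implies (q3 implies q1))) implies q5)}.
T (((((q5 implies not q5) and (q2 or q1)) implies (q2 iff not q3)) implies (((q5 and not q1) and q4) implies (q3 implies q1))) implies q5): β-rule — branch into F ((((q5 implies not q5) and (q2 or q1)) implies (q2 iff not q3)) implies (((q5 and not q1) and q4) implies (q3 implies q1)))  //  T q5.
  branch 1 (add F ((((q5 implies not q5) and (q2 or q1)) implies (q2 iff not q3)) implies (((q5 and not q1) and q4) implies (q3 implies q1)))):
    F ((((q5 implies not q5) and (q2 or q1)) implies (q2 iff not q3)) implies (((q5 and not q1) and q4) implies (q3 implies q1))): α-rule — add T (((q5 implies not q5) and (q2 or q1)) implies (q2 iff not q3)), F (((q5 and not q1) and q4) implies (q3 implies q1)).
    F (((q5 and not q1) and q4) implies (q3 implies q1)): α-rule — add T ((q5 and not q1) and q4), F (q3 implies q1).
    T ((q5 and not q1) and q4): α-rule — add T (q5 and not q1), T q4.
    F (q3 implies q1): α-rule — add T q3, F q1.
    T (q5 and not q1): α-rule — add T q5, T not q1.
    T (((q5 implies not q5) and (q2 or q1)) implies (q2 iff not q3)): β-rule — branch into F ((q5 implies not q5) and (q2 or q1))  //  T (q2 iff not q3).
      branch 1.1 (add F ((q5 implies not q5) and (q2 or q1))):
        F ((q5 implies not q5) and (q2 or q1)): β-rule — branch into F (q5 implies not q5)  //  F (q2 or q1).
          branch 1.1.1 (add F (q5 implies not q5)):
            F (q5 implies not q5): α-rule — add T q5, F not q5.
            ○ open, literals {q1=0, q3=1, q4=1, q5=1}.
          branch 1.1.2 (add F (q2 or q1)):
            F (q2 or q1): α-rule — add F q2, F q1.
            ○ open, literals {q1=0, q2=0, q3=1, q4=1, q5=1}.
      branch 1.2 (add T (q2 iff not q3)):
        T (q2 iff not q3): β-rule — branch into T q2, T not q3  //  F q2, F not q3.
          branch 1.2.1 (add T q2, T not q3):
            × closes — contains both q3 and not q3.
          branch 1.2.2 (add F q2, F not q3):
            ○ open, literals {q1=0, q2=0, q3=1, q4=1, q5=1}.
  branch 2 (add T q5):
    ○ open, literals {q5=1}.
1 branch closed, 4 open.
Each open branch fixes some atoms; the unmentioned ones are free. Counting distinct full assignments: branch {q1=0, q3=1, q4=1, q5=1} (q2) contributes 2 new; branch {q1=0, q2=0, q3=1, q4=1, q5=1} (none free) contributes 0 new; branch {q1=0, q2=0, q3=1, q4=1, q5=1} (none free) contributes 0 new; branch {q5=1} (q1, q4, q2, q3) contributes 14 new. Total: 16.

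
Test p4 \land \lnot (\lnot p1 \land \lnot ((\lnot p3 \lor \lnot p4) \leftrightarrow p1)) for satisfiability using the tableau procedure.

Initial set: {(p4 \land \lnot (\lnot p1 \land \lnot ((\lnot p3 \lor \lnot p4) \leftrightarrow p1)))}.
(p4 \land \lnot (\lnot p1 \land \lnot ((\lnot p3 \lor \lnot p4) \leftrightarrow p1))): α-rule — add p4, \lnot (\lnot p1 \land \lnot ((\lnot p3 \lor \lnot p4) \leftrightarrow p1)).
\lnot (\lnot p1 \land \lnot ((\lnot p3 \lor \lnot p4) \leftrightarrow p1)): β-rule — branch into \lnot \lnot p1  //  \lnot \lnot ((\lnot p3 \lor \lnot p4) \leftrightarrow p1).
  branch 1 (add \lnot \lnot p1):
    ○ open, literals {p1=1, p4=1}.
  branch 2 (add \lnot \lnot ((\lnot p3 \lor \lnot p4) \leftrightarrow p1)):
    \lnot \lnot ((\lnot p3 \lor \lnot p4) \leftrightarrow p1): β-rule — branch into (\lnot p3 \lor \lnot p4), p1  //  \lnot (\lnot p3 \lor \lnot p4), \lnot p1.
      branch 2.1 (add (\lnot p3 \lor \lnot p4), p1):
        (\lnot p3 \lor \lnot p4): β-rule — branch into \lnot p3  //  \lnot p4.
          branch 2.1.1 (add \lnot p3):
            ○ open, literals {p1=1, p3=0, p4=1}.
          branch 2.1.2 (add \lnot p4):
            × closes — contains both p4 and \lnot p4.
      branch 2.2 (add \lnot (\lnot p3 \lor \lnot p4), \lnot p1):
        \lnot (\lnot p3 \lor \lnot p4): α-rule — add \lnot \lnot p3, \lnot \lnot p4.
        ○ open, literals {p1=0, p3=1, p4=1}.
1 branch closed, 3 open.
An open branch gives a satisfying assignment: p1=1, p4=1.

Satisfiable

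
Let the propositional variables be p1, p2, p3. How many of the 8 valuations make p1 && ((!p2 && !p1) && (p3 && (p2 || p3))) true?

Initial set: {(p1 && ((!p2 && !p1) && (p3 && (p2 || p3))))}.
(p1 && ((!p2 && !p1) && (p3 && (p2 || p3)))): α-rule — add p1, ((!p2 && !p1) && (p3 && (p2 || p3))).
((!p2 && !p1) && (p3 && (p2 || p3))): α-rule — add (!p2 && !p1), (p3 && (p2 || p3)).
(!p2 && !p1): α-rule — add !p2, !p1.
× closes — contains both p1 and !p1.
All 1 branch closes.
No open branches: the formula has 0 satisfying assignments.

0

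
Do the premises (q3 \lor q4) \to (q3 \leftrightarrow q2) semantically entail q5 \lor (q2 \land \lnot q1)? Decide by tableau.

No

Initial set: {((q3 \lor q4) \to (q3 \leftrightarrow q2)); \lnot (q5 \lor (q2 \land \lnot q1))}.
\lnot (q5 \lor (q2 \land \lnot q1)): α-rule — add \lnot q5, \lnot (q2 \land \lnot q1).
((q3 \lor q4) \to (q3 \leftrightarrow q2)): β-rule — branch into \lnot (q3 \lor q4)  //  (q3 \leftrightarrow q2).
  branch 1 (add \lnot (q3 \lor q4)):
    \lnot (q3 \lor q4): α-rule — add \lnot q3, \lnot q4.
    \lnot (q2 \land \lnot q1): β-rule — branch into \lnot q2  //  \lnot \lnot q1.
      branch 1.1 (add \lnot q2):
        ○ open, literals {q2=F, q3=F, q4=F, q5=F}.
      branch 1.2 (add \lnot \lnot q1):
        ○ open, literals {q1=T, q3=F, q4=F, q5=F}.
  branch 2 (add (q3 \leftrightarrow q2)):
    \lnot (q2 \land \lnot q1): β-rule — branch into \lnot q2  //  \lnot \lnot q1.
      branch 2.1 (add \lnot q2):
        (q3 \leftrightarrow q2): β-rule — branch into q3, q2  //  \lnot q3, \lnot q2.
          branch 2.1.1 (add q3, q2):
            × closes — contains both q2 and \lnot q2.
          branch 2.1.2 (add \lnot q3, \lnot q2):
            ○ open, literals {q2=F, q3=F, q5=F}.
      branch 2.2 (add \lnot \lnot q1):
        (q3 \leftrightarrow q2): β-rule — branch into q3, q2  //  \lnot q3, \lnot q2.
          branch 2.2.1 (add q3, q2):
            ○ open, literals {q1=T, q2=T, q3=T, q5=F}.
          branch 2.2.2 (add \lnot q3, \lnot q2):
            ○ open, literals {q1=T, q2=F, q3=F, q5=F}.
1 branch closed, 5 open.
An open branch gives a countermodel: q2=F, q3=F, q4=F, q5=F (unmentioned atoms arbitrary); the premises hold there but the conclusion fails.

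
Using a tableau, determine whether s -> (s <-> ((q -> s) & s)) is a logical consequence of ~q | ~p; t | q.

Initial set: {(~q | ~p); (t | q); ~(s -> (s <-> ((q -> s) & s)))}.
~(s -> (s <-> ((q -> s) & s))): α-rule — add s, ~(s <-> ((q -> s) & s)).
(~q | ~p): β-rule — branch into ~q  //  ~p.
  branch 1 (add ~q):
    (t | q): β-rule — branch into t  //  q.
      branch 1.1 (add t):
        ~(s <-> ((q -> s) & s)): β-rule — branch into s, ~((q -> s) & s)  //  ~s, ((q -> s) & s).
          branch 1.1.1 (add s, ~((q -> s) & s)):
            ~((q -> s) & s): β-rule — branch into ~(q -> s)  //  ~s.
              branch 1.1.1.1 (add ~(q -> s)):
                ~(q -> s): α-rule — add q, ~s.
                × closes — contains both q and ~q.
              branch 1.1.1.2 (add ~s):
                × closes — contains both s and ~s.
          branch 1.1.2 (add ~s, ((q -> s) & s)):
            × closes — contains both s and ~s.
      branch 1.2 (add q):
        × closes — contains both q and ~q.
  branch 2 (add ~p):
    (t | q): β-rule — branch into t  //  q.
      branch 2.1 (add t):
        ~(s <-> ((q -> s) & s)): β-rule — branch into s, ~((q -> s) & s)  //  ~s, ((q -> s) & s).
          branch 2.1.1 (add s, ~((q -> s) & s)):
            ~((q -> s) & s): β-rule — branch into ~(q -> s)  //  ~s.
              branch 2.1.1.1 (add ~(q -> s)):
                ~(q -> s): α-rule — add q, ~s.
                × closes — contains both s and ~s.
              branch 2.1.1.2 (add ~s):
                × closes — contains both s and ~s.
          branch 2.1.2 (add ~s, ((q -> s) & s)):
            × closes — contains both s and ~s.
      branch 2.2 (add q):
        ~(s <-> ((q -> s) & s)): β-rule — branch into s, ~((q -> s) & s)  //  ~s, ((q -> s) & s).
          branch 2.2.1 (add s, ~((q -> s) & s)):
            ~((q -> s) & s): β-rule — branch into ~(q -> s)  //  ~s.
              branch 2.2.1.1 (add ~(q -> s)):
                ~(q -> s): α-rule — add q, ~s.
                × closes — contains both s and ~s.
              branch 2.2.1.2 (add ~s):
                × closes — contains both s and ~s.
          branch 2.2.2 (add ~s, ((q -> s) & s)):
            × closes — contains both s and ~s.
All 10 branches close.
Every branch closed, so the premises entail the conclusion.

Yes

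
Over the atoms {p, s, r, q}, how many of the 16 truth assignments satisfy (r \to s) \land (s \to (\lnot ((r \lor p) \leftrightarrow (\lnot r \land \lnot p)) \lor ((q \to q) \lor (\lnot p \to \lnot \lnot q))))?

12

Initial set: {T ((r \to s) \land (s \to (\lnot ((r \lor p) \leftrightarrow (\lnot r \land \lnot p)) \lor ((q \to q) \lor (\lnot p \to \lnot \lnot q)))))}.
T ((r \to s) \land (s \to (\lnot ((r \lor p) \leftrightarrow (\lnot r \land \lnot p)) \lor ((q \to q) \lor (\lnot p \to \lnot \lnot q))))): α-rule — add T (r \to s), T (s \to (\lnot ((r \lor p) \leftrightarrow (\lnot r \land \lnot p)) \lor ((q \to q) \lor (\lnot p \to \lnot \lnot q)))).
T (r \to s): β-rule — branch into F r  //  T s.
  branch 1 (add F r):
    T (s \to (\lnot ((r \lor p) \leftrightarrow (\lnot r \land \lnot p)) \lor ((q \to q) \lor (\lnot p \to \lnot \lnot q)))): β-rule — branch into F s  //  T (\lnot ((r \lor p) \leftrightarrow (\lnot r \land \lnot p)) \lor ((q \to q) \lor (\lnot p \to \lnot \lnot q))).
      branch 1.1 (add F s):
        ○ open, literals {r=F, s=F}.
      branch 1.2 (add T (\lnot ((r \lor p) \leftrightarrow (\lnot r \land \lnot p)) \lor ((q \to q) \lor (\lnot p \to \lnot \lnot q)))):
        T (\lnot ((r \lor p) \leftrightarrow (\lnot r \land \lnot p)) \lor ((q \to q) \lor (\lnot p \to \lnot \lnot q))): β-rule — branch into T \lnot ((r \lor p) \leftrightarrow (\lnot r \land \lnot p))  //  T ((q \to q) \lor (\lnot p \to \lnot \lnot q)).
          branch 1.2.1 (add T \lnot ((r \lor p) \leftrightarrow (\lnot r \land \lnot p))):
            T \lnot ((r \lor p) \leftrightarrow (\lnot r \land \lnot p)): β-rule — branch into T (r \lor p), F (\lnot r \land \lnot p)  //  F (r \lor p), T (\lnot r \land \lnot p).
              branch 1.2.1.1 (add T (r \lor p), F (\lnot r \land \lnot p)):
                T (r \lor p): β-rule — branch into T r  //  T p.
                  branch 1.2.1.1.1 (add T r):
                    × closes — contains both r and \lnot r.
                  branch 1.2.1.1.2 (add T p):
                    F (\lnot r \land \lnot p): β-rule — branch into F \lnot r  //  F \lnot p.
                      branch 1.2.1.1.2.1 (add F \lnot r):
                        × closes — contains both r and \lnot r.
                      branch 1.2.1.1.2.2 (add F \lnot p):
                        ○ open, literals {p=T, r=F}.
              branch 1.2.1.2 (add F (r \lor p), T (\lnot r \land \lnot p)):
                F (r \lor p): α-rule — add F r, F p.
                T (\lnot r \land \lnot p): α-rule — add T \lnot r, T \lnot p.
                ○ open, literals {p=F, r=F}.
          branch 1.2.2 (add T ((q \to q) \lor (\lnot p \to \lnot \lnot q))):
            T ((q \to q) \lor (\lnot p \to \lnot \lnot q)): β-rule — branch into T (q \to q)  //  T (\lnot p \to \lnot \lnot q).
              branch 1.2.2.1 (add T (q \to q)):
                T (q \to q): β-rule — branch into F q  //  T q.
                  branch 1.2.2.1.1 (add F q):
                    ○ open, literals {q=F, r=F}.
                  branch 1.2.2.1.2 (add T q):
                    ○ open, literals {q=T, r=F}.
              branch 1.2.2.2 (add T (\lnot p \to \lnot \lnot q)):
                T (\lnot p \to \lnot \lnot q): β-rule — branch into F \lnot p  //  T \lnot \lnot q.
                  branch 1.2.2.2.1 (add F \lnot p):
                    ○ open, literals {p=T, r=F}.
                  branch 1.2.2.2.2 (add T \lnot \lnot q):
                    T \lnot \lnot q: drop double negation, giving T q.
                    ○ open, literals {q=T, r=F}.
  branch 2 (add T s):
    T (s \to (\lnot ((r \lor p) \leftrightarrow (\lnot r \land \lnot p)) \lor ((q \to q) \lor (\lnot p \to \lnot \lnot q)))): β-rule — branch into F s  //  T (\lnot ((r \lor p) \leftrightarrow (\lnot r \land \lnot p)) \lor ((q \to q) \lor (\lnot p \to \lnot \lnot q))).
      branch 2.1 (add F s):
        × closes — contains both s and \lnot s.
      branch 2.2 (add T (\lnot ((r \lor p) \leftrightarrow (\lnot r \land \lnot p)) \lor ((q \to q) \lor (\lnot p \to \lnot \lnot q)))):
        T (\lnot ((r \lor p) \leftrightarrow (\lnot r \land \lnot p)) \lor ((q \to q) \lor (\lnot p \to \lnot \lnot q))): β-rule — branch into T \lnot ((r \lor p) \leftrightarrow (\lnot r \land \lnot p))  //  T ((q \to q) \lor (\lnot p \to \lnot \lnot q)).
          branch 2.2.1 (add T \lnot ((r \lor p) \leftrightarrow (\lnot r \land \lnot p))):
            T \lnot ((r \lor p) \leftrightarrow (\lnot r \land \lnot p)): β-rule — branch into T (r \lor p), F (\lnot r \land \lnot p)  //  F (r \lor p), T (\lnot r \land \lnot p).
              branch 2.2.1.1 (add T (r \lor p), F (\lnot r \land \lnot p)):
                T (r \lor p): β-rule — branch into T r  //  T p.
                  branch 2.2.1.1.1 (add T r):
                    F (\lnot r \land \lnot p): β-rule — branch into F \lnot r  //  F \lnot p.
                      branch 2.2.1.1.1.1 (add F \lnot r):
                        ○ open, literals {r=T, s=T}.
                      branch 2.2.1.1.1.2 (add F \lnot p):
                        ○ open, literals {p=T, r=T, s=T}.
                  branch 2.2.1.1.2 (add T p):
                    F (\lnot r \land \lnot p): β-rule — branch into F \lnot r  //  F \lnot p.
                      branch 2.2.1.1.2.1 (add F \lnot r):
                        ○ open, literals {p=T, r=T, s=T}.
                      branch 2.2.1.1.2.2 (add F \lnot p):
                        ○ open, literals {p=T, s=T}.
              branch 2.2.1.2 (add F (r \lor p), T (\lnot r \land \lnot p)):
                F (r \lor p): α-rule — add F r, F p.
                T (\lnot r \land \lnot p): α-rule — add T \lnot r, T \lnot p.
                ○ open, literals {p=F, r=F, s=T}.
          branch 2.2.2 (add T ((q \to q) \lor (\lnot p \to \lnot \lnot q))):
            T ((q \to q) \lor (\lnot p \to \lnot \lnot q)): β-rule — branch into T (q \to q)  //  T (\lnot p \to \lnot \lnot q).
              branch 2.2.2.1 (add T (q \to q)):
                T (q \to q): β-rule — branch into F q  //  T q.
                  branch 2.2.2.1.1 (add F q):
                    ○ open, literals {q=F, s=T}.
                  branch 2.2.2.1.2 (add T q):
                    ○ open, literals {q=T, s=T}.
              branch 2.2.2.2 (add T (\lnot p \to \lnot \lnot q)):
                T (\lnot p \to \lnot \lnot q): β-rule — branch into F \lnot p  //  T \lnot \lnot q.
                  branch 2.2.2.2.1 (add F \lnot p):
                    ○ open, literals {p=T, s=T}.
                  branch 2.2.2.2.2 (add T \lnot \lnot q):
                    T \lnot \lnot q: drop double negation, giving T q.
                    ○ open, literals {q=T, s=T}.
3 branches closed, 16 open.
Each open branch fixes some atoms; the unmentioned ones are free. Counting distinct full assignments: branch {r=F, s=F} (p, q) contributes 4 new; branch {p=T, r=F} (s, q) contributes 2 new; branch {p=F, r=F} (s, q) contributes 2 new; branch {q=F, r=F} (p, s) contributes 0 new; branch {q=T, r=F} (p, s) contributes 0 new; branch {p=T, r=F} (s, q) contributes 0 new; branch {q=T, r=F} (p, s) contributes 0 new; branch {r=T, s=T} (p, q) contributes 4 new; branch {p=T, r=T, s=T} (q) contributes 0 new; branch {p=T, r=T, s=T} (q) contributes 0 new; branch {p=T, s=T} (r, q) contributes 0 new; branch {p=F, r=F, s=T} (q) contributes 0 new; branch {q=F, s=T} (p, r) contributes 0 new; branch {q=T, s=T} (p, r) contributes 0 new; branch {p=T, s=T} (r, q) contributes 0 new; branch {q=T, s=T} (p, r) contributes 0 new. Total: 12.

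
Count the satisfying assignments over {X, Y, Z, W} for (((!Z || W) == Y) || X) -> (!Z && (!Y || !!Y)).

10

Initial set: {((((!Z || W) == Y) || X) -> (!Z && (!Y || !!Y)))}.
((((!Z || W) == Y) || X) -> (!Z && (!Y || !!Y))): β-rule — branch into !(((!Z || W) == Y) || X)  //  (!Z && (!Y || !!Y)).
  branch 1 (add !(((!Z || W) == Y) || X)):
    !(((!Z || W) == Y) || X): α-rule — add !((!Z || W) == Y), !X.
    !((!Z || W) == Y): β-rule — branch into (!Z || W), !Y  //  !(!Z || W), Y.
      branch 1.1 (add (!Z || W), !Y):
        (!Z || W): β-rule — branch into !Z  //  W.
          branch 1.1.1 (add !Z):
            ○ open, literals {X=F, Y=F, Z=F}.
          branch 1.1.2 (add W):
            ○ open, literals {W=T, X=F, Y=F}.
      branch 1.2 (add !(!Z || W), Y):
        !(!Z || W): α-rule — add !!Z, !W.
        ○ open, literals {W=F, X=F, Y=T, Z=T}.
  branch 2 (add (!Z && (!Y || !!Y))):
    (!Z && (!Y || !!Y)): α-rule — add !Z, (!Y || !!Y).
    (!Y || !!Y): β-rule — branch into !Y  //  !!Y.
      branch 2.1 (add !Y):
        ○ open, literals {Y=F, Z=F}.
      branch 2.2 (add !!Y):
        !!Y: drop double negation, giving Y.
        ○ open, literals {Y=T, Z=F}.
0 branches closed, 5 open.
Each open branch fixes some atoms; the unmentioned ones are free. Counting distinct full assignments: branch {X=F, Y=F, Z=F} (W) contributes 2 new; branch {W=T, X=F, Y=F} (Z) contributes 1 new; branch {W=F, X=F, Y=T, Z=T} (none free) contributes 1 new; branch {Y=F, Z=F} (X, W) contributes 2 new; branch {Y=T, Z=F} (X, W) contributes 4 new. Total: 10.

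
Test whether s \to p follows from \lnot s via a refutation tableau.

Initial set: {\lnot s; \lnot (s \to p)}.
\lnot (s \to p): α-rule — add s, \lnot p.
× closes — contains both s and \lnot s.
All 1 branch closes.
Every branch closed, so the premises entail the conclusion.

Yes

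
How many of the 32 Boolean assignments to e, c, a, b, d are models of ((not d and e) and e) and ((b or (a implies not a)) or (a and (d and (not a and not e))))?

Initial set: {(((not d and e) and e) and ((b or (a implies not a)) or (a and (d and (not a and not e)))))}.
(((not d and e) and e) and ((b or (a implies not a)) or (a and (d and (not a and not e))))): α-rule — add ((not d and e) and e), ((b or (a implies not a)) or (a and (d and (not a and not e)))).
((not d and e) and e): α-rule — add (not d and e), e.
(not d and e): α-rule — add not d, e.
((b or (a implies not a)) or (a and (d and (not a and not e)))): β-rule — branch into (b or (a implies not a))  //  (a and (d and (not a and not e))).
  branch 1 (add (b or (a implies not a))):
    (b or (a implies not a)): β-rule — branch into b  //  (a implies not a).
      branch 1.1 (add b):
        ○ open, literals {b=T, d=F, e=T}.
      branch 1.2 (add (a implies not a)):
        (a implies not a): β-rule — branch into not a  //  not a.
          branch 1.2.1 (add not a):
            ○ open, literals {a=F, d=F, e=T}.
          branch 1.2.2 (add not a):
            ○ open, literals {a=F, d=F, e=T}.
  branch 2 (add (a and (d and (not a and not e)))):
    (a and (d and (not a and not e))): α-rule — add a, (d and (not a and not e)).
    (d and (not a and not e)): α-rule — add d, (not a and not e).
    × closes — contains both d and not d.
1 branch closed, 3 open.
Each open branch fixes some atoms; the unmentioned ones are free. Counting distinct full assignments: branch {b=T, d=F, e=T} (c, a) contributes 4 new; branch {a=F, d=F, e=T} (c, b) contributes 2 new; branch {a=F, d=F, e=T} (c, b) contributes 0 new. Total: 6.

6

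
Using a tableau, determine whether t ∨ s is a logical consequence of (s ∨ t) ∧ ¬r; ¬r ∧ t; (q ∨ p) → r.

Yes

Initial set: {T ((s ∨ t) ∧ ¬r); T (¬r ∧ t); T ((q ∨ p) → r); F (t ∨ s)}.
T ((s ∨ t) ∧ ¬r): α-rule — add T (s ∨ t), T ¬r.
T (¬r ∧ t): α-rule — add T ¬r, T t.
F (t ∨ s): α-rule — add F t, F s.
× closes — contains both t and ¬t.
All 1 branch closes.
Every branch closed, so the premises entail the conclusion.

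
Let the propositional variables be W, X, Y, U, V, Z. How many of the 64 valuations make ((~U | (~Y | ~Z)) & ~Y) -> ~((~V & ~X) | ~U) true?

44

Initial set: {(((~U | (~Y | ~Z)) & ~Y) -> ~((~V & ~X) | ~U))}.
(((~U | (~Y | ~Z)) & ~Y) -> ~((~V & ~X) | ~U)): β-rule — branch into ~((~U | (~Y | ~Z)) & ~Y)  //  ~((~V & ~X) | ~U).
  branch 1 (add ~((~U | (~Y | ~Z)) & ~Y)):
    ~((~U | (~Y | ~Z)) & ~Y): β-rule — branch into ~(~U | (~Y | ~Z))  //  ~~Y.
      branch 1.1 (add ~(~U | (~Y | ~Z))):
        ~(~U | (~Y | ~Z)): α-rule — add ~~U, ~(~Y | ~Z).
        ~(~Y | ~Z): α-rule — add ~~Y, ~~Z.
        ○ open, literals {U=true, Y=true, Z=true}.
      branch 1.2 (add ~~Y):
        ○ open, literals {Y=true}.
  branch 2 (add ~((~V & ~X) | ~U)):
    ~((~V & ~X) | ~U): α-rule — add ~(~V & ~X), ~~U.
    ~(~V & ~X): β-rule — branch into ~~V  //  ~~X.
      branch 2.1 (add ~~V):
        ○ open, literals {U=true, V=true}.
      branch 2.2 (add ~~X):
        ○ open, literals {U=true, X=true}.
0 branches closed, 4 open.
Each open branch fixes some atoms; the unmentioned ones are free. Counting distinct full assignments: branch {U=true, Y=true, Z=true} (W, X, V) contributes 8 new; branch {Y=true} (W, X, U, V, Z) contributes 24 new; branch {U=true, V=true} (W, X, Y, Z) contributes 8 new; branch {U=true, X=true} (W, Y, V, Z) contributes 4 new. Total: 44.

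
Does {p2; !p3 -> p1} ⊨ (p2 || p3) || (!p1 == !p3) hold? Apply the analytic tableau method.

Initial set: {T p2; T (!p3 -> p1); F ((p2 || p3) || (!p1 == !p3))}.
F ((p2 || p3) || (!p1 == !p3)): α-rule — add F (p2 || p3), F (!p1 == !p3).
F (p2 || p3): α-rule — add F p2, F p3.
× closes — contains both p2 and !p2.
All 1 branch closes.
Every branch closed, so the premises entail the conclusion.

Yes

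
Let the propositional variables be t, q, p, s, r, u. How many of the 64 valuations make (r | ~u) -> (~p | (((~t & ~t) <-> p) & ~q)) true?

Initial set: {((r | ~u) -> (~p | (((~t & ~t) <-> p) & ~q)))}.
((r | ~u) -> (~p | (((~t & ~t) <-> p) & ~q))): β-rule — branch into ~(r | ~u)  //  (~p | (((~t & ~t) <-> p) & ~q)).
  branch 1 (add ~(r | ~u)):
    ~(r | ~u): α-rule — add ~r, ~~u.
    ○ open, literals {r=0, u=1}.
  branch 2 (add (~p | (((~t & ~t) <-> p) & ~q))):
    (~p | (((~t & ~t) <-> p) & ~q)): β-rule — branch into ~p  //  (((~t & ~t) <-> p) & ~q).
      branch 2.1 (add ~p):
        ○ open, literals {p=0}.
      branch 2.2 (add (((~t & ~t) <-> p) & ~q)):
        (((~t & ~t) <-> p) & ~q): α-rule — add ((~t & ~t) <-> p), ~q.
        ((~t & ~t) <-> p): β-rule — branch into (~t & ~t), p  //  ~(~t & ~t), ~p.
          branch 2.2.1 (add (~t & ~t), p):
            (~t & ~t): α-rule — add ~t, ~t.
            ○ open, literals {p=1, q=0, t=0}.
          branch 2.2.2 (add ~(~t & ~t), ~p):
            ~(~t & ~t): β-rule — branch into ~~t  //  ~~t.
              branch 2.2.2.1 (add ~~t):
                ○ open, literals {p=0, q=0, t=1}.
              branch 2.2.2.2 (add ~~t):
                ○ open, literals {p=0, q=0, t=1}.
0 branches closed, 5 open.
Each open branch fixes some atoms; the unmentioned ones are free. Counting distinct full assignments: branch {r=0, u=1} (t, q, p, s) contributes 16 new; branch {p=0} (t, q, s, r, u) contributes 24 new; branch {p=1, q=0, t=0} (s, r, u) contributes 6 new; branch {p=0, q=0, t=1} (s, r, u) contributes 0 new; branch {p=0, q=0, t=1} (s, r, u) contributes 0 new. Total: 46.

46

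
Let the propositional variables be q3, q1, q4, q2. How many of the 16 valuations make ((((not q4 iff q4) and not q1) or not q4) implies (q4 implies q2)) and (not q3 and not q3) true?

Initial set: {T (((((not q4 iff q4) and not q1) or not q4) implies (q4 implies q2)) and (not q3 and not q3))}.
T (((((not q4 iff q4) and not q1) or not q4) implies (q4 implies q2)) and (not q3 and not q3)): α-rule — add T ((((not q4 iff q4) and not q1) or not q4) implies (q4 implies q2)), T (not q3 and not q3).
T (not q3 and not q3): α-rule — add T not q3, T not q3.
T ((((not q4 iff q4) and not q1) or not q4) implies (q4 implies q2)): β-rule — branch into F (((not q4 iff q4) and not q1) or not q4)  //  T (q4 implies q2).
  branch 1 (add F (((not q4 iff q4) and not q1) or not q4)):
    F (((not q4 iff q4) and not q1) or not q4): α-rule — add F ((not q4 iff q4) and not q1), F not q4.
    F ((not q4 iff q4) and not q1): β-rule — branch into F (not q4 iff q4)  //  F not q1.
      branch 1.1 (add F (not q4 iff q4)):
        F (not q4 iff q4): β-rule — branch into T not q4, F q4  //  F not q4, T q4.
          branch 1.1.1 (add T not q4, F q4):
            × closes — contains both q4 and not q4.
          branch 1.1.2 (add F not q4, T q4):
            ○ open, literals {q3=F, q4=T}.
      branch 1.2 (add F not q1):
        ○ open, literals {q1=T, q3=F, q4=T}.
  branch 2 (add T (q4 implies q2)):
    T (q4 implies q2): β-rule — branch into F q4  //  T q2.
      branch 2.1 (add F q4):
        ○ open, literals {q3=F, q4=F}.
      branch 2.2 (add T q2):
        ○ open, literals {q2=T, q3=F}.
1 branch closed, 4 open.
Each open branch fixes some atoms; the unmentioned ones are free. Counting distinct full assignments: branch {q3=F, q4=T} (q1, q2) contributes 4 new; branch {q1=T, q3=F, q4=T} (q2) contributes 0 new; branch {q3=F, q4=F} (q1, q2) contributes 4 new; branch {q2=T, q3=F} (q1, q4) contributes 0 new. Total: 8.

8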